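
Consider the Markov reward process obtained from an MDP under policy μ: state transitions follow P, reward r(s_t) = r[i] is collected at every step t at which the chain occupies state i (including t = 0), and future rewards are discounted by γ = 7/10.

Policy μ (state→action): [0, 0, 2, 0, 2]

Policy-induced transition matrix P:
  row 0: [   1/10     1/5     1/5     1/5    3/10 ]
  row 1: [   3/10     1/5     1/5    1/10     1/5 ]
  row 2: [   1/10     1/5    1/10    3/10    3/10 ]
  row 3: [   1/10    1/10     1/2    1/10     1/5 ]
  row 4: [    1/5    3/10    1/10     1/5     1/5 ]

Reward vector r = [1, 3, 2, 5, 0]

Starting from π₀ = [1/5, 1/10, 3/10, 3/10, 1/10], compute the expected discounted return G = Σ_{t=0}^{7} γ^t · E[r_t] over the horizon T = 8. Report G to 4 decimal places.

t=0: π = [0.2000, 0.1000, 0.3000, 0.3000, 0.1000], E[r] = 2.6000, γ^t·E[r] = 2.600000, running G = 2.600000
t=1: π = [0.1300, 0.1800, 0.2500, 0.1900, 0.2500], E[r] = 2.1200, γ^t·E[r] = 1.484000, running G = 4.084000
t=2: π = [0.1610, 0.2060, 0.2070, 0.1880, 0.2380], E[r] = 2.1330, γ^t·E[r] = 1.045170, running G = 5.129170
t=3: π = [0.1650, 0.2050, 0.2119, 0.1813, 0.2368], E[r] = 2.1103, γ^t·E[r] = 0.723833, running G = 5.853003
t=4: π = [0.1647, 0.2056, 0.2095, 0.1826, 0.2377], E[r] = 2.1132, γ^t·E[r] = 0.507372, running G = 6.360375
t=5: π = [0.1649, 0.2055, 0.2100, 0.1821, 0.2374], E[r] = 2.1122, γ^t·E[r] = 0.355000, running G = 6.715375
t=6: π = [0.1648, 0.2055, 0.2099, 0.1822, 0.2375], E[r] = 2.1124, γ^t·E[r] = 0.248524, running G = 6.963899
t=7: π = [0.1649, 0.2055, 0.2099, 0.1822, 0.2375], E[r] = 2.1124, γ^t·E[r] = 0.173962, running G = 7.137861

G = 7.1379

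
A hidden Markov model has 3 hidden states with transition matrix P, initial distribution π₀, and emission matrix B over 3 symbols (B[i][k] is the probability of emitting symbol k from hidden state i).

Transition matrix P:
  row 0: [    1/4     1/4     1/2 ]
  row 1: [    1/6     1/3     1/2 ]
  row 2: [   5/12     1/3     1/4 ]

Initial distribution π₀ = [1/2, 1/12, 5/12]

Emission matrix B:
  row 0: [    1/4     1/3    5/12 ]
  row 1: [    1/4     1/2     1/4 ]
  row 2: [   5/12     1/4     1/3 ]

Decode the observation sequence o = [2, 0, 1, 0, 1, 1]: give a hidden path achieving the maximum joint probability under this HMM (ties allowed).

path = [0, 2, 1, 2, 1, 1]

t=0: δ = [2.083e-01, 2.083e-02, 1.389e-01]  (obs o_0=2)
t=1: δ = [1.447e-02, 1.302e-02, 4.340e-02]  ψ = [2, 0, 0]  (obs o_1=0)
t=2: δ = [6.028e-03, 7.234e-03, 2.713e-03]  ψ = [2, 2, 2]  (obs o_2=1)
t=3: δ = [3.768e-04, 6.028e-04, 1.507e-03]  ψ = [0, 1, 1]  (obs o_3=0)
t=4: δ = [2.093e-04, 2.512e-04, 9.419e-05]  ψ = [2, 2, 2]  (obs o_4=1)
t=5: δ = [1.744e-05, 4.186e-05, 3.140e-05]  ψ = [0, 1, 1]  (obs o_5=1)
backtrack: best end state = 1; path = [0, 2, 1, 2, 1, 1]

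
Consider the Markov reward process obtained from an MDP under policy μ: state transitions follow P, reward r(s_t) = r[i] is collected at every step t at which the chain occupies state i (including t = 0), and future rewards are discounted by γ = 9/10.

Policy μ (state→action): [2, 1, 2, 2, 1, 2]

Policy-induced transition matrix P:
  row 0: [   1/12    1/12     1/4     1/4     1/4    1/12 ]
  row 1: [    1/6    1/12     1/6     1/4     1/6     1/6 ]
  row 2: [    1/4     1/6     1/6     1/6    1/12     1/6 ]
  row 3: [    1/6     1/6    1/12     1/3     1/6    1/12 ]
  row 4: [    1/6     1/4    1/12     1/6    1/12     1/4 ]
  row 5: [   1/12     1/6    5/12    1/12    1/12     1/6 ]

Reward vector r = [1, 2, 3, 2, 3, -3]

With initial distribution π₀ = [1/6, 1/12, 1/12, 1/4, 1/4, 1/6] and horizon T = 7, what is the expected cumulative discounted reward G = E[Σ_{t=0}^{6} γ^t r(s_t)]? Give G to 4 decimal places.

t=0: π = [0.1667, 0.0833, 0.0833, 0.2500, 0.2500, 0.1667], E[r] = 1.3333, γ^t·E[r] = 1.333333, running G = 1.333333
t=1: π = [0.1458, 0.1667, 0.1806, 0.2153, 0.1389, 0.1528], E[r] = 1.4097, γ^t·E[r] = 1.268750, running G = 2.602083
t=2: π = [0.1568, 0.1522, 0.1875, 0.2159, 0.1395, 0.1481], E[r] = 1.4294, γ^t·E[r] = 1.157813, running G = 3.759896
t=3: π = [0.1569, 0.1525, 0.1872, 0.2160, 0.1401, 0.1472], E[r] = 1.4343, γ^t·E[r] = 1.045582, running G = 4.805478
t=4: π = [0.1569, 0.1526, 0.1869, 0.2162, 0.1402, 0.1473], E[r] = 1.4338, γ^t·E[r] = 0.940715, running G = 5.746193
t=5: π = [0.1569, 0.1526, 0.1869, 0.2162, 0.1402, 0.1473], E[r] = 1.4339, γ^t·E[r] = 0.846705, running G = 6.592899
t=6: π = [0.1569, 0.1526, 0.1869, 0.2162, 0.1402, 0.1473], E[r] = 1.4339, γ^t·E[r] = 0.762021, running G = 7.354919

G = 7.3549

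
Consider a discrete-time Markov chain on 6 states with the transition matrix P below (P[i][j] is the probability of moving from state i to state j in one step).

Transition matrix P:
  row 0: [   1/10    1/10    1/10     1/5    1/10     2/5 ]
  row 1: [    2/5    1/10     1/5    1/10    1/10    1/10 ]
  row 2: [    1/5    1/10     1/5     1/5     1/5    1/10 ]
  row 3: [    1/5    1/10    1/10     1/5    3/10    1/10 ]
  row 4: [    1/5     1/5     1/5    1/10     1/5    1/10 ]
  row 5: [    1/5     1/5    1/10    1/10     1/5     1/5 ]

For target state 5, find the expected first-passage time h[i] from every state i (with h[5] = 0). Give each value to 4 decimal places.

h = [4.5200, 5.8763, 6.2109, 6.2076, 6.1778, 0.0000]

First-step conditioning: h[5] = 0; for i ≠ 5, h[i] = 1 + Σ_k P[i][k]·h[k].
  h[0] = 1 + 1/10·h[0] + 1/10·h[1] + 1/10·h[2] + 1/5·h[3] + 1/10·h[4]
  h[1] = 1 + 2/5·h[0] + 1/10·h[1] + 1/5·h[2] + 1/10·h[3] + 1/10·h[4]
  h[2] = 1 + 1/5·h[0] + 1/10·h[1] + 1/5·h[2] + 1/5·h[3] + 1/5·h[4]
  h[3] = 1 + 1/5·h[0] + 1/10·h[1] + 1/10·h[2] + 1/5·h[3] + 3/10·h[4]
  h[4] = 1 + 1/5·h[0] + 1/5·h[1] + 1/5·h[2] + 1/10·h[3] + 1/5·h[4]
Solving the 5×5 linear system over states ≠ 5 gives exactly h = [16376/3623, 21290/3623, 22502/3623, 22490/3623, 22382/3623, 0] (h[5] = 0 is the target).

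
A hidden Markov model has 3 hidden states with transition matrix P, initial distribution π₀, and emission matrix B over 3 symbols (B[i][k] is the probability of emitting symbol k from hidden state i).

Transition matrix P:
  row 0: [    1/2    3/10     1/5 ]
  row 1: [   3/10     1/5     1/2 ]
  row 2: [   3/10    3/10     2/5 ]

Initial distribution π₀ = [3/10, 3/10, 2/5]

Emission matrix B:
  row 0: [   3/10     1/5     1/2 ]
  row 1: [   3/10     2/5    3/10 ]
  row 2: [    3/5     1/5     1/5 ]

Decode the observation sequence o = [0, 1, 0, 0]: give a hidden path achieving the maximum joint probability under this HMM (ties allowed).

path = [2, 1, 2, 2]

t=0: δ = [9.000e-02, 9.000e-02, 2.400e-01]  (obs o_0=0)
t=1: δ = [1.440e-02, 2.880e-02, 1.920e-02]  ψ = [2, 2, 2]  (obs o_1=1)
t=2: δ = [2.592e-03, 1.728e-03, 8.640e-03]  ψ = [1, 1, 1]  (obs o_2=0)
t=3: δ = [7.776e-04, 7.776e-04, 2.074e-03]  ψ = [2, 2, 2]  (obs o_3=0)
backtrack: best end state = 2; path = [2, 1, 2, 2]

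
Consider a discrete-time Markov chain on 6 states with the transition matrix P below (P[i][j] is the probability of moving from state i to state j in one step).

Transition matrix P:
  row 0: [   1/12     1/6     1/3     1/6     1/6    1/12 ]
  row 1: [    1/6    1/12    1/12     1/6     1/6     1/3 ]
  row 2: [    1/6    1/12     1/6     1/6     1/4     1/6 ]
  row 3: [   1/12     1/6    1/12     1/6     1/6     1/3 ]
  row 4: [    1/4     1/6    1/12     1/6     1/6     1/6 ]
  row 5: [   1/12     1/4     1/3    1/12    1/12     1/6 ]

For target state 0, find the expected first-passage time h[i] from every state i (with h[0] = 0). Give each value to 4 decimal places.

First-step conditioning: h[0] = 0; for i ≠ 0, h[i] = 1 + Σ_k P[i][k]·h[k].
  h[1] = 1 + 1/12·h[1] + 1/12·h[2] + 1/6·h[3] + 1/6·h[4] + 1/3·h[5]
  h[2] = 1 + 1/12·h[1] + 1/6·h[2] + 1/6·h[3] + 1/4·h[4] + 1/6·h[5]
  h[3] = 1 + 1/6·h[1] + 1/12·h[2] + 1/6·h[3] + 1/6·h[4] + 1/3·h[5]
  h[4] = 1 + 1/6·h[1] + 1/12·h[2] + 1/6·h[3] + 1/6·h[4] + 1/6·h[5]
  h[5] = 1 + 1/4·h[1] + 1/3·h[2] + 1/12·h[3] + 1/12·h[4] + 1/6·h[5]
Solving the 5×5 linear system over states ≠ 0 gives exactly h = [0, 137088/20249, 134220/20249, 148512/20249, 124116/20249, 146376/20249] (h[0] = 0 is the target).

h = [0.0000, 6.7701, 6.6285, 7.3343, 6.1295, 7.2288]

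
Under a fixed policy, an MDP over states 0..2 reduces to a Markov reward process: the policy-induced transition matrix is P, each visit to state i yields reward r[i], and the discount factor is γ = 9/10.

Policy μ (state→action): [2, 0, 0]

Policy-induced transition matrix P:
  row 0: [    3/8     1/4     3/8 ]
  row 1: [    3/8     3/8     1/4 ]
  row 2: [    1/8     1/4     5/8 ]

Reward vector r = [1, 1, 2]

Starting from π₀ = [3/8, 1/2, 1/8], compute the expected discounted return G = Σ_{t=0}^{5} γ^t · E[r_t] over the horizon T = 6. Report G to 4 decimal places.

t=0: π = [0.3750, 0.5000, 0.1250], E[r] = 1.1250, γ^t·E[r] = 1.125000, running G = 1.125000
t=1: π = [0.3438, 0.3125, 0.3438], E[r] = 1.3438, γ^t·E[r] = 1.209375, running G = 2.334375
t=2: π = [0.2891, 0.2891, 0.4219], E[r] = 1.4219, γ^t·E[r] = 1.151719, running G = 3.486094
t=3: π = [0.2695, 0.2861, 0.4443], E[r] = 1.4443, γ^t·E[r] = 1.052921, running G = 4.539015
t=4: π = [0.2639, 0.2858, 0.4503], E[r] = 1.4503, γ^t·E[r] = 0.951553, running G = 5.490568
t=5: π = [0.2624, 0.2857, 0.4519], E[r] = 1.4519, γ^t·E[r] = 0.857308, running G = 6.347876

G = 6.3479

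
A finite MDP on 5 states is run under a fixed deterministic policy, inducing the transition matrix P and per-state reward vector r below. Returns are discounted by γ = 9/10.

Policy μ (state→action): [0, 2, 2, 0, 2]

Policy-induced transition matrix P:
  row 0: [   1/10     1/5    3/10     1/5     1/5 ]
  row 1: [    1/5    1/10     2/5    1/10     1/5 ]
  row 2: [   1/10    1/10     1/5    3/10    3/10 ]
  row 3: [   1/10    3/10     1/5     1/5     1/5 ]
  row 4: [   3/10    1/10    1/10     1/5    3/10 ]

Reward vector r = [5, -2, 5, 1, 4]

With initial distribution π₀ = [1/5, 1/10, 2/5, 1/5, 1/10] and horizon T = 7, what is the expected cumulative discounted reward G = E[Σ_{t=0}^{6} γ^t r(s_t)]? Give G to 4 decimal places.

t=0: π = [0.2000, 0.1000, 0.4000, 0.2000, 0.1000], E[r] = 3.4000, γ^t·E[r] = 3.400000, running G = 3.400000
t=1: π = [0.1300, 0.1600, 0.2300, 0.2300, 0.2500], E[r] = 2.7100, γ^t·E[r] = 2.439000, running G = 5.839000
t=2: π = [0.1660, 0.1590, 0.2200, 0.2070, 0.2480], E[r] = 2.8110, γ^t·E[r] = 2.276910, running G = 8.115910
t=3: π = [0.1655, 0.1580, 0.2236, 0.2061, 0.2468], E[r] = 2.8228, γ^t·E[r] = 2.057821, running G = 10.173731
t=4: π = [0.1652, 0.1578, 0.2235, 0.2066, 0.2470], E[r] = 2.8223, γ^t·E[r] = 1.851731, running G = 12.025462
t=5: π = [0.1652, 0.1578, 0.2234, 0.2066, 0.2471], E[r] = 2.8219, γ^t·E[r] = 1.666288, running G = 13.691750
t=6: π = [0.1652, 0.1578, 0.2234, 0.2066, 0.2470], E[r] = 2.8219, γ^t·E[r] = 1.499682, running G = 15.191431

G = 15.1914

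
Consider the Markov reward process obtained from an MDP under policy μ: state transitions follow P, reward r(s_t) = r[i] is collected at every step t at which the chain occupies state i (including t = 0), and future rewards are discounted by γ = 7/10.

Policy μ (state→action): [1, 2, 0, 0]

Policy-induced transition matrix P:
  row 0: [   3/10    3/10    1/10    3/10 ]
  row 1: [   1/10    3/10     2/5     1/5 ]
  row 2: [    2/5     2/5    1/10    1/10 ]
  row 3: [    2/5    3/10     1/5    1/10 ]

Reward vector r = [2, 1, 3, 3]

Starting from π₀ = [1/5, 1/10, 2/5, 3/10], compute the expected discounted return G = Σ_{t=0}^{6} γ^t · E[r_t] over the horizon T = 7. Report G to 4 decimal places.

G = 6.8174

t=0: π = [0.2000, 0.1000, 0.4000, 0.3000], E[r] = 2.6000, γ^t·E[r] = 2.600000, running G = 2.600000
t=1: π = [0.3500, 0.3400, 0.1600, 0.1500], E[r] = 1.9700, γ^t·E[r] = 1.379000, running G = 3.979000
t=2: π = [0.2630, 0.3160, 0.2170, 0.2040], E[r] = 2.1050, γ^t·E[r] = 1.031450, running G = 5.010450
t=3: π = [0.2789, 0.3217, 0.2152, 0.1842], E[r] = 2.0777, γ^t·E[r] = 0.712651, running G = 5.723101
t=4: π = [0.2756, 0.3215, 0.2149, 0.1880], E[r] = 2.0814, γ^t·E[r] = 0.499735, running G = 6.222836
t=5: π = [0.2760, 0.3215, 0.2153, 0.1873], E[r] = 2.0810, γ^t·E[r] = 0.349759, running G = 6.572594
t=6: π = [0.2760, 0.3215, 0.2152, 0.1873], E[r] = 2.0810, γ^t·E[r] = 0.244827, running G = 6.817421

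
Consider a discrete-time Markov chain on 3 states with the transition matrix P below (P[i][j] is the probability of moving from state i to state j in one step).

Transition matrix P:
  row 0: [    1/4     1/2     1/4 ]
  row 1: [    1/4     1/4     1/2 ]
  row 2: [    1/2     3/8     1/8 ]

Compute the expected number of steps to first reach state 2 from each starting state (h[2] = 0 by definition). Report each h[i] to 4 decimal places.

First-step conditioning: h[2] = 0; for i ≠ 2, h[i] = 1 + Σ_k P[i][k]·h[k].
  h[0] = 1 + 1/4·h[0] + 1/2·h[1]
  h[1] = 1 + 1/4·h[0] + 1/4·h[1]
Solving the 2×2 linear system over states ≠ 2 gives exactly h = [20/7, 16/7, 0] (h[2] = 0 is the target).

h = [2.8571, 2.2857, 0.0000]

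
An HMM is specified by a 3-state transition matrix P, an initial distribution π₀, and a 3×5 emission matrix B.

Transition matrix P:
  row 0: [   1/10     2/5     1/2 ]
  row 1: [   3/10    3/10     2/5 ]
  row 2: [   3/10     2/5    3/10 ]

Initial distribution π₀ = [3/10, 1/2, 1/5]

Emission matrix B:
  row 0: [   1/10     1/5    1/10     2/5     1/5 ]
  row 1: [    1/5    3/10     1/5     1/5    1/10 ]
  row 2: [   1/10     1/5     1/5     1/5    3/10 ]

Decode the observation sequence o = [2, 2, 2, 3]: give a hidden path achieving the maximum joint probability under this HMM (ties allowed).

t=0: δ = [3.000e-02, 1.000e-01, 4.000e-02]  (obs o_0=2)
t=1: δ = [3.000e-03, 6.000e-03, 8.000e-03]  ψ = [1, 1, 1]  (obs o_1=2)
t=2: δ = [2.400e-04, 6.400e-04, 4.800e-04]  ψ = [2, 2, 1]  (obs o_2=2)
t=3: δ = [7.680e-05, 3.840e-05, 5.120e-05]  ψ = [1, 1, 1]  (obs o_3=3)
backtrack: best end state = 0; path = [1, 2, 1, 0]

path = [1, 2, 1, 0]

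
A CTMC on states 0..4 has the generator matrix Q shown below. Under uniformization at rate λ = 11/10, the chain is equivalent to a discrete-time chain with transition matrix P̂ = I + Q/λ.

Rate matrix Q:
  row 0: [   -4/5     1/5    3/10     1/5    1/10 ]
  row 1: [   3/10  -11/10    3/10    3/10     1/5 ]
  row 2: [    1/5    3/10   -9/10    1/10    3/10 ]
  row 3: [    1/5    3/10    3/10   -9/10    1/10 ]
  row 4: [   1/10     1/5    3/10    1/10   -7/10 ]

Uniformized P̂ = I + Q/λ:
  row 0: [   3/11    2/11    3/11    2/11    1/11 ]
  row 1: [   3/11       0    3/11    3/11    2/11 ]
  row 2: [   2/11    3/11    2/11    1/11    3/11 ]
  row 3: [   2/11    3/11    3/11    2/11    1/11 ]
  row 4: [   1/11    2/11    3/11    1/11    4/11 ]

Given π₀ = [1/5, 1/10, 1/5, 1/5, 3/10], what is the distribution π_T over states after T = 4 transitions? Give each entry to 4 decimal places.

π = [0.1974, 0.1850, 0.2500, 0.1568, 0.2109]

t=0: π = [0.2000, 0.1000, 0.2000, 0.2000, 0.3000]
t=1: π = [0.1818, 0.2000, 0.2545, 0.1455, 0.2182]
t=2: π = [0.1967, 0.1818, 0.2496, 0.1570, 0.2149]
t=3: π = [0.1967, 0.1857, 0.2500, 0.1561, 0.2114]
t=4: π = [0.1974, 0.1850, 0.2500, 0.1568, 0.2109]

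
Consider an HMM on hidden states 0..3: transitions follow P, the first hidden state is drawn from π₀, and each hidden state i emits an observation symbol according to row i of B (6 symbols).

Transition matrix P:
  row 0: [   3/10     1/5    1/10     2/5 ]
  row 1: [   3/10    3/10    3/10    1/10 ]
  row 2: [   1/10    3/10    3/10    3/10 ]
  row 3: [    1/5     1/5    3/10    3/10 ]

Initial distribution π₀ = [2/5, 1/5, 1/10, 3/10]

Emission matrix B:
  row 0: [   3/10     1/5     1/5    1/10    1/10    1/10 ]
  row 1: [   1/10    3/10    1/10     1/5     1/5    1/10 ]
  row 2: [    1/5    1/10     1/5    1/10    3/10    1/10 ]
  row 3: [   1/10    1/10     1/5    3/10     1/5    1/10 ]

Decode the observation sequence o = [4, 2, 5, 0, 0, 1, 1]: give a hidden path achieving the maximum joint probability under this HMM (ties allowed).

t=0: δ = [4.000e-02, 4.000e-02, 3.000e-02, 6.000e-02]  (obs o_0=4)
t=1: δ = [2.400e-03, 1.200e-03, 3.600e-03, 3.600e-03]  ψ = [0, 1, 3, 3]  (obs o_1=2)
t=2: δ = [7.200e-05, 1.080e-04, 1.080e-04, 1.080e-04]  ψ = [0, 2, 2, 2]  (obs o_2=5)
t=3: δ = [9.720e-06, 3.240e-06, 6.480e-06, 3.240e-06]  ψ = [1, 1, 1, 2]  (obs o_3=0)
t=4: δ = [8.748e-07, 1.944e-07, 3.888e-07, 3.888e-07]  ψ = [0, 0, 2, 0]  (obs o_4=0)
t=5: δ = [5.249e-08, 5.249e-08, 1.166e-08, 3.499e-08]  ψ = [0, 0, 2, 0]  (obs o_5=1)
t=6: δ = [3.149e-09, 4.724e-09, 1.575e-09, 2.100e-09]  ψ = [0, 1, 1, 0]  (obs o_6=1)
backtrack: best end state = 1; path = [3, 2, 1, 0, 0, 1, 1]

path = [3, 2, 1, 0, 0, 1, 1]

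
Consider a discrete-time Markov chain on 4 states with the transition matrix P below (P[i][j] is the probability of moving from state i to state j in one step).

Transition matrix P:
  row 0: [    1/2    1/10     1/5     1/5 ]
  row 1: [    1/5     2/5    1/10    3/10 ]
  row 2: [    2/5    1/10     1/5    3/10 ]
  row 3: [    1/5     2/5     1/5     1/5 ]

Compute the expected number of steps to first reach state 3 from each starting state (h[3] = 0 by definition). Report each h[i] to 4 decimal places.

First-step conditioning: h[3] = 0; for i ≠ 3, h[i] = 1 + Σ_k P[i][k]·h[k].
  h[0] = 1 + 1/2·h[0] + 1/10·h[1] + 1/5·h[2]
  h[1] = 1 + 1/5·h[0] + 2/5·h[1] + 1/10·h[2]
  h[2] = 1 + 2/5·h[0] + 1/10·h[1] + 1/5·h[2]
Solving the 3×3 linear system over states ≠ 3 gives exactly h = [700/163, 610/163, 630/163, 0] (h[3] = 0 is the target).

h = [4.2945, 3.7423, 3.8650, 0.0000]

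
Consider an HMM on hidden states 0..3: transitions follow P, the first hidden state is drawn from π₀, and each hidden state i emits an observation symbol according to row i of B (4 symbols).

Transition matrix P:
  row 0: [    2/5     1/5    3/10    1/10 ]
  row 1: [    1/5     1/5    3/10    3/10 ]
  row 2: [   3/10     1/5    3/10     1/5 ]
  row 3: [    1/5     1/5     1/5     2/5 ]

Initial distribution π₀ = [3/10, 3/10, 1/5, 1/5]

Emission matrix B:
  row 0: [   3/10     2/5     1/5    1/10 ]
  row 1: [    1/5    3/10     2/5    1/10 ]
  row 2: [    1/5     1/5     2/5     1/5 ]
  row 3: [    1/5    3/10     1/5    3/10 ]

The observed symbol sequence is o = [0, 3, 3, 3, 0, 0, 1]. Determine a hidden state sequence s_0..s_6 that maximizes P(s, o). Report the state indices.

t=0: δ = [9.000e-02, 6.000e-02, 4.000e-02, 4.000e-02]  (obs o_0=0)
t=1: δ = [3.600e-03, 1.800e-03, 5.400e-03, 5.400e-03]  ψ = [0, 0, 0, 1]  (obs o_1=3)
t=2: δ = [1.620e-04, 1.080e-04, 3.240e-04, 6.480e-04]  ψ = [2, 2, 2, 3]  (obs o_2=3)
t=3: δ = [1.296e-05, 1.296e-05, 2.592e-05, 7.776e-05]  ψ = [3, 3, 3, 3]  (obs o_3=3)
t=4: δ = [4.666e-06, 3.110e-06, 3.110e-06, 6.221e-06]  ψ = [3, 3, 3, 3]  (obs o_4=0)
t=5: δ = [5.599e-07, 2.488e-07, 2.799e-07, 4.977e-07]  ψ = [0, 3, 0, 3]  (obs o_5=0)
t=6: δ = [8.958e-08, 3.359e-08, 3.359e-08, 5.972e-08]  ψ = [0, 0, 0, 3]  (obs o_6=1)
backtrack: best end state = 0; path = [1, 3, 3, 3, 0, 0, 0]

path = [1, 3, 3, 3, 0, 0, 0]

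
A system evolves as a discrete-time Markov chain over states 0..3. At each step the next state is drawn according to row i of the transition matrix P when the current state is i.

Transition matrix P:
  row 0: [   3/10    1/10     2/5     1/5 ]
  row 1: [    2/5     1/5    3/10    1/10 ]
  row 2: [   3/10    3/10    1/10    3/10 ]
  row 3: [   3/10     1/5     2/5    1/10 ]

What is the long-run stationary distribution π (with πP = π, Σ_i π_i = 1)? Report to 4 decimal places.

π = [0.3197, 0.1973, 0.2925, 0.1905]

Balance equations π_j = Σ_i π_i·P[i][j]:
  π_0 = 3/10·π_0 + 2/5·π_1 + 3/10·π_2 + 3/10·π_3
  π_1 = 1/10·π_0 + 1/5·π_1 + 3/10·π_2 + 1/5·π_3
  π_2 = 2/5·π_0 + 3/10·π_1 + 1/10·π_2 + 2/5·π_3
  normalize: π_0 + π_1 + π_2 + π_3 = 1
Solving the linear system gives exactly π = [47/147, 29/147, 43/147, 4/21].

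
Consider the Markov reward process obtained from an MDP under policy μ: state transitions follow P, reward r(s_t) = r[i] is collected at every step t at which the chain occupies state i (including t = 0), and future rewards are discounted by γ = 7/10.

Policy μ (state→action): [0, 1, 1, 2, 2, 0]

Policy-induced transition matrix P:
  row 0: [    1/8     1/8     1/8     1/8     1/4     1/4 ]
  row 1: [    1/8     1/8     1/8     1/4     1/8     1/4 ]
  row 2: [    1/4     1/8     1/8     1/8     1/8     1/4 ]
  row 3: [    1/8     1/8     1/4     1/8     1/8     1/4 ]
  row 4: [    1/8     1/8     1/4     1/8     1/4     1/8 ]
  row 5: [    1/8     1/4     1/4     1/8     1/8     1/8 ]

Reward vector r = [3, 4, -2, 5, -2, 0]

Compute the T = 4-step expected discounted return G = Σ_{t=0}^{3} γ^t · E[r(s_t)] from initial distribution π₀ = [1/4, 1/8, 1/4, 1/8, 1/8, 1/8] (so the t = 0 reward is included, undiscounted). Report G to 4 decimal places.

t=0: π = [0.2500, 0.1250, 0.2500, 0.1250, 0.1250, 0.1250], E[r] = 1.1250, γ^t·E[r] = 1.125000, running G = 1.125000
t=1: π = [0.1563, 0.1406, 0.1719, 0.1406, 0.1719, 0.2188], E[r] = 1.0469, γ^t·E[r] = 0.732813, running G = 1.857813
t=2: π = [0.1465, 0.1523, 0.1914, 0.1426, 0.1660, 0.2012], E[r] = 1.0469, γ^t·E[r] = 0.512969, running G = 2.370781
t=3: π = [0.1489, 0.1501, 0.1887, 0.1440, 0.1641, 0.2041], E[r] = 1.0620, γ^t·E[r] = 0.364270, running G = 2.735051

G = 2.7351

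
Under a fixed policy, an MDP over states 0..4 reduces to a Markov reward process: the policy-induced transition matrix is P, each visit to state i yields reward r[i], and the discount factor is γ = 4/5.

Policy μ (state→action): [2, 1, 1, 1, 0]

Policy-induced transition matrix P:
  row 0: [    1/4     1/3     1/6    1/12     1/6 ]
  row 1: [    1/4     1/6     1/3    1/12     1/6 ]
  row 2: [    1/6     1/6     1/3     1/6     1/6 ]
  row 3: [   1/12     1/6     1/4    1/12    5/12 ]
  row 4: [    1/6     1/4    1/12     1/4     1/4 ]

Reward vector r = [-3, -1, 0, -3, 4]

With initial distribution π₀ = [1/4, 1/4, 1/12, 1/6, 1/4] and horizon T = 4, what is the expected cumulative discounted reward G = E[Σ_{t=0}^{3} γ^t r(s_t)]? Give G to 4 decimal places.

t=0: π = [0.2500, 0.2500, 0.0833, 0.1667, 0.2500], E[r] = -0.5000, γ^t·E[r] = -0.500000, running G = -0.500000
t=1: π = [0.1944, 0.2292, 0.2153, 0.1319, 0.2292], E[r] = -0.2917, γ^t·E[r] = -0.233333, running G = -0.733333
t=2: π = [0.1910, 0.2182, 0.2326, 0.1395, 0.2188], E[r] = -0.3345, γ^t·E[r] = -0.214074, running G = -0.947407
t=3: π = [0.1891, 0.2167, 0.2352, 0.1392, 0.2198], E[r] = -0.3226, γ^t·E[r] = -0.165185, running G = -1.112593

G = -1.1126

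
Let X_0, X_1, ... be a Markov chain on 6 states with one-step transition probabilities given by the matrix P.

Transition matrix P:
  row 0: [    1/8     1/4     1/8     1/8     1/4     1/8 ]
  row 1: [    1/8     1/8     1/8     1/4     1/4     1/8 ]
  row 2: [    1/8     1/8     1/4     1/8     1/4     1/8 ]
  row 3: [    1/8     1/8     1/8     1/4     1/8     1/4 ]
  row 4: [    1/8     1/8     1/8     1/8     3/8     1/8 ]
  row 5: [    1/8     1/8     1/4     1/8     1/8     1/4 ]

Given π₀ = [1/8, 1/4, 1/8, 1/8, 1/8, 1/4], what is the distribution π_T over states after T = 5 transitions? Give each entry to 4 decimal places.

t=0: π = [0.1250, 0.2500, 0.1250, 0.1250, 0.1250, 0.2500]
t=1: π = [0.1250, 0.1406, 0.1719, 0.1719, 0.2188, 0.1719]
t=2: π = [0.1250, 0.1406, 0.1680, 0.1641, 0.2344, 0.1680]
t=3: π = [0.1250, 0.1406, 0.1670, 0.1631, 0.2378, 0.1665]
t=4: π = [0.1250, 0.1406, 0.1667, 0.1630, 0.2385, 0.1662]
t=5: π = [0.1250, 0.1406, 0.1666, 0.1629, 0.2387, 0.1661]

π = [0.1250, 0.1406, 0.1666, 0.1629, 0.2387, 0.1661]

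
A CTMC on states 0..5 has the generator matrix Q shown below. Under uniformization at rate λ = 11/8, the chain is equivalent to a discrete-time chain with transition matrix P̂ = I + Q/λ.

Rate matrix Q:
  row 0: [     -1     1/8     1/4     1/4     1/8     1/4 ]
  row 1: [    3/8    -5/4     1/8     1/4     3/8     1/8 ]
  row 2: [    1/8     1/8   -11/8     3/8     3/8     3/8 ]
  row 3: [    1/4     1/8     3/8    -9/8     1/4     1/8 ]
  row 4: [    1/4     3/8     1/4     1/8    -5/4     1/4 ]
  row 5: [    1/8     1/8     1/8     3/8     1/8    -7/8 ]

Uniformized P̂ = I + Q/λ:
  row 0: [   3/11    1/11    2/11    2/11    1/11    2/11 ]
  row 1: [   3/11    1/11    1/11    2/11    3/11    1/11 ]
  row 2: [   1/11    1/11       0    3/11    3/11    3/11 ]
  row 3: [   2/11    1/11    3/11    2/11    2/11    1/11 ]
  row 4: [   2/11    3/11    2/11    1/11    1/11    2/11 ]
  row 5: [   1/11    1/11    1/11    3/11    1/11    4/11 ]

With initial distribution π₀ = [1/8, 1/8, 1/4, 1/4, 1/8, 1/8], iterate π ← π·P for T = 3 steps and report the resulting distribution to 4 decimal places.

π = [0.1776, 0.1191, 0.1432, 0.1994, 0.1581, 0.2027]

t=0: π = [0.1250, 0.1250, 0.2500, 0.2500, 0.1250, 0.1250]
t=1: π = [0.1705, 0.1136, 0.1364, 0.2045, 0.1818, 0.1932]
t=2: π = [0.1777, 0.1240, 0.1477, 0.1952, 0.1550, 0.2004]
t=3: π = [0.1776, 0.1191, 0.1432, 0.1994, 0.1581, 0.2027]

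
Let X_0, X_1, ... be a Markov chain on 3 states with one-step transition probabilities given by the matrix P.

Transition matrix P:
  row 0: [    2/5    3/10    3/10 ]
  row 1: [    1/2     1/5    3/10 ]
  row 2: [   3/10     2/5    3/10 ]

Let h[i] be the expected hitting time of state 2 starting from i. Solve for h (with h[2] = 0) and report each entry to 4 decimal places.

h = [3.3333, 3.3333, 0.0000]

First-step conditioning: h[2] = 0; for i ≠ 2, h[i] = 1 + Σ_k P[i][k]·h[k].
  h[0] = 1 + 2/5·h[0] + 3/10·h[1]
  h[1] = 1 + 1/2·h[0] + 1/5·h[1]
Solving the 2×2 linear system over states ≠ 2 gives exactly h = [10/3, 10/3, 0] (h[2] = 0 is the target).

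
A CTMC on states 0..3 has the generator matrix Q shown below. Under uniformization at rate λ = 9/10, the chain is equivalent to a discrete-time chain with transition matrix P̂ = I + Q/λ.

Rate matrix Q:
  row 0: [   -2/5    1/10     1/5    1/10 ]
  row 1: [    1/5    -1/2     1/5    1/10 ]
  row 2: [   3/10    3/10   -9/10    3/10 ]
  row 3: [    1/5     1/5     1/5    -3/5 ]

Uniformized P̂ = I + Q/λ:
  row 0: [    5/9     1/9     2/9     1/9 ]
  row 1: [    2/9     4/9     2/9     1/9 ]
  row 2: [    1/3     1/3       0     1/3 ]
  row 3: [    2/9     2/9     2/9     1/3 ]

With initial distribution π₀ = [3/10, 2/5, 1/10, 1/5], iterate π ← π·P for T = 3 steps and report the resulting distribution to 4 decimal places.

π = [0.3605, 0.2628, 0.1827, 0.1940]

t=0: π = [0.3000, 0.4000, 0.1000, 0.2000]
t=1: π = [0.3333, 0.2889, 0.2000, 0.1778]
t=2: π = [0.3556, 0.2716, 0.1778, 0.1951]
t=3: π = [0.3605, 0.2628, 0.1827, 0.1940]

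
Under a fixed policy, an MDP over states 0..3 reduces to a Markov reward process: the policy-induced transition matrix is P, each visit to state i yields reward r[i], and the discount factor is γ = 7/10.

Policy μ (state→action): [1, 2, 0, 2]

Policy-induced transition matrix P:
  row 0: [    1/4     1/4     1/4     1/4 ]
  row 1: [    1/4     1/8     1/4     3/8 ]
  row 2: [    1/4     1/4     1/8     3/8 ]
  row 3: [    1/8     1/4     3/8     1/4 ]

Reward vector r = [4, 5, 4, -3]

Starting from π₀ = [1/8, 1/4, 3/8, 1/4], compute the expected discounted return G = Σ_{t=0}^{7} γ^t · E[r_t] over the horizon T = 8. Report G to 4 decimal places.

G = 6.8141

t=0: π = [0.1250, 0.2500, 0.3750, 0.2500], E[r] = 2.5000, γ^t·E[r] = 2.500000, running G = 2.500000
t=1: π = [0.2188, 0.2188, 0.2344, 0.3281], E[r] = 1.9219, γ^t·E[r] = 1.345313, running G = 3.845313
t=2: π = [0.2090, 0.2227, 0.2617, 0.3066], E[r] = 2.0762, γ^t·E[r] = 1.017324, running G = 4.862637
t=3: π = [0.2117, 0.2222, 0.2556, 0.3105], E[r] = 2.0483, γ^t·E[r] = 0.702581, running G = 5.565217
t=4: π = [0.2112, 0.2222, 0.2569, 0.3097], E[r] = 2.0542, γ^t·E[r] = 0.493206, running G = 6.058423
t=5: π = [0.2113, 0.2222, 0.2566, 0.3099], E[r] = 2.0530, γ^t·E[r] = 0.345050, running G = 6.403473
t=6: π = [0.2113, 0.2222, 0.2567, 0.3099], E[r] = 2.0532, γ^t·E[r] = 0.241563, running G = 6.645036
t=7: π = [0.2113, 0.2222, 0.2566, 0.3099], E[r] = 2.0532, γ^t·E[r] = 0.169090, running G = 6.814125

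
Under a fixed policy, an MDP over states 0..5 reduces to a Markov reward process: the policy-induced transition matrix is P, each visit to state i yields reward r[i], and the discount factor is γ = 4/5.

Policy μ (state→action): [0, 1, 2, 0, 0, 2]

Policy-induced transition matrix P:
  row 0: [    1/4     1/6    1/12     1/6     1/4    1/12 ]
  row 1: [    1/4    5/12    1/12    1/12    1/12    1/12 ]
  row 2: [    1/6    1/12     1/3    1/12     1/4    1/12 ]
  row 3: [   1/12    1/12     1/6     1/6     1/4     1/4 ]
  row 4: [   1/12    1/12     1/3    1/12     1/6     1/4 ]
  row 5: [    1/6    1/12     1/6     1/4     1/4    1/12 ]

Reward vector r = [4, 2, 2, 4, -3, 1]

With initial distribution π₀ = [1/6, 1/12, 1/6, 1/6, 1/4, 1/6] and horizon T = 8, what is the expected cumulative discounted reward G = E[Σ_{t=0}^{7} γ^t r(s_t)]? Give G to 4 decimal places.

G = 5.6410

t=0: π = [0.1667, 0.0833, 0.1667, 0.1667, 0.2500, 0.1667], E[r] = 1.2500, γ^t·E[r] = 1.250000, running G = 1.250000
t=1: π = [0.1528, 0.1250, 0.2153, 0.1389, 0.2153, 0.1528], E[r] = 1.3542, γ^t·E[r] = 1.083333, running G = 2.333333
t=2: π = [0.1603, 0.1377, 0.2153, 0.1331, 0.2112, 0.1424], E[r] = 1.3883, γ^t·E[r] = 0.888519, running G = 3.221852
t=3: π = [0.1628, 0.1426, 0.2129, 0.1315, 0.2094, 0.1407], E[r] = 1.4007, γ^t·E[r] = 0.717160, running G = 3.939012
t=4: π = [0.1637, 0.1444, 0.2116, 0.1313, 0.2088, 0.1402], E[r] = 1.4060, γ^t·E[r] = 0.575890, running G = 4.514902
t=5: π = [0.1640, 0.1451, 0.2111, 0.1313, 0.2085, 0.1400], E[r] = 1.4079, γ^t·E[r] = 0.461341, running G = 4.976243
t=6: π = [0.1641, 0.1454, 0.2108, 0.1313, 0.2084, 0.1400], E[r] = 1.4086, γ^t·E[r] = 0.369262, running G = 5.345506
t=7: π = [0.1641, 0.1455, 0.2108, 0.1313, 0.2084, 0.1400], E[r] = 1.4089, γ^t·E[r] = 0.295466, running G = 5.640972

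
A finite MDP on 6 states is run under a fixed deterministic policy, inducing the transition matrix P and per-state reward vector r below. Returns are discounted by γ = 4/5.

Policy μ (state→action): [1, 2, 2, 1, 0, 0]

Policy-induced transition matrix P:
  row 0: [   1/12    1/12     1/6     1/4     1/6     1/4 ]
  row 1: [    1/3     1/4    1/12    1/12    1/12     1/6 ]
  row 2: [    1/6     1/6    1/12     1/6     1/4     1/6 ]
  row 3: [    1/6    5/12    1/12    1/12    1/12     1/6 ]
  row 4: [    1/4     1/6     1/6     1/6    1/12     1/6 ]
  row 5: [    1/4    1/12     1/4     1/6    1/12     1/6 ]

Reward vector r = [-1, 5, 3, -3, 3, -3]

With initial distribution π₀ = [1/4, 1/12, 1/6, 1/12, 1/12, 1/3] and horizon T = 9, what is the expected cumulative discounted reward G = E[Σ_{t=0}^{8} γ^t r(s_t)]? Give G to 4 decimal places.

G = 1.2679

t=0: π = [0.2500, 0.0833, 0.1667, 0.0833, 0.0833, 0.3333], E[r] = -0.3333, γ^t·E[r] = -0.333333, running G = -0.333333
t=1: π = [0.1944, 0.1458, 0.1667, 0.1736, 0.1319, 0.1875], E[r] = 0.3472, γ^t·E[r] = 0.277778, running G = -0.055556
t=2: π = [0.2014, 0.1904, 0.1418, 0.1563, 0.1273, 0.1829], E[r] = 0.5405, γ^t·E[r] = 0.345926, running G = 0.290370
t=3: π = [0.2075, 0.1896, 0.1412, 0.1546, 0.1237, 0.1834], E[r] = 0.5212, γ^t·E[r] = 0.266864, running G = 0.557235
t=4: π = [0.2066, 0.1885, 0.1415, 0.1553, 0.1242, 0.1840], E[r] = 0.5154, γ^t·E[r] = 0.211095, running G = 0.768329
t=5: π = [0.2065, 0.1887, 0.1416, 0.1552, 0.1241, 0.1839], E[r] = 0.5164, γ^t·E[r] = 0.169226, running G = 0.937555
t=6: π = [0.2066, 0.1887, 0.1415, 0.1552, 0.1241, 0.1839], E[r] = 0.5165, γ^t·E[r] = 0.135385, running G = 1.072941
t=7: π = [0.2066, 0.1887, 0.1415, 0.1552, 0.1241, 0.1839], E[r] = 0.5164, γ^t·E[r] = 0.108304, running G = 1.181245
t=8: π = [0.2066, 0.1887, 0.1415, 0.1552, 0.1241, 0.1839], E[r] = 0.5164, γ^t·E[r] = 0.086643, running G = 1.267888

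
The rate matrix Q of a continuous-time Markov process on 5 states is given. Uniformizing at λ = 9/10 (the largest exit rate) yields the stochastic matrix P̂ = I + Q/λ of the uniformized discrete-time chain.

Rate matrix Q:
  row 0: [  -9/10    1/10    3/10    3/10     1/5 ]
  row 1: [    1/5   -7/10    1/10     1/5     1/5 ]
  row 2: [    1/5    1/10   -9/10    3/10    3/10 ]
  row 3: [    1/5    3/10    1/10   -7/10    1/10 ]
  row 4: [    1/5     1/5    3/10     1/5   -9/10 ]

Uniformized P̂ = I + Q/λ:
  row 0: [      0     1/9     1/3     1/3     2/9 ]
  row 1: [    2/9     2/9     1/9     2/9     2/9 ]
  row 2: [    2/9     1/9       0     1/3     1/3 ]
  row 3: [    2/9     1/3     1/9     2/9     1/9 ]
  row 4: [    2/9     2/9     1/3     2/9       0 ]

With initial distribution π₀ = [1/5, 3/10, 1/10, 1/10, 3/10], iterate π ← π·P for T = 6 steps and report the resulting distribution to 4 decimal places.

t=0: π = [0.2000, 0.3000, 0.1000, 0.1000, 0.3000]
t=1: π = [0.1778, 0.2000, 0.2111, 0.2556, 0.1556]
t=2: π = [0.1827, 0.2074, 0.1617, 0.2654, 0.1827]
t=3: π = [0.1816, 0.2134, 0.1743, 0.2605, 0.1701]
t=4: π = [0.1819, 0.2116, 0.1699, 0.2618, 0.1749]
t=5: π = [0.1818, 0.2122, 0.1715, 0.2613, 0.1732]
t=6: π = [0.1818, 0.2120, 0.1709, 0.2615, 0.1738]

π = [0.1818, 0.2120, 0.1709, 0.2615, 0.1738]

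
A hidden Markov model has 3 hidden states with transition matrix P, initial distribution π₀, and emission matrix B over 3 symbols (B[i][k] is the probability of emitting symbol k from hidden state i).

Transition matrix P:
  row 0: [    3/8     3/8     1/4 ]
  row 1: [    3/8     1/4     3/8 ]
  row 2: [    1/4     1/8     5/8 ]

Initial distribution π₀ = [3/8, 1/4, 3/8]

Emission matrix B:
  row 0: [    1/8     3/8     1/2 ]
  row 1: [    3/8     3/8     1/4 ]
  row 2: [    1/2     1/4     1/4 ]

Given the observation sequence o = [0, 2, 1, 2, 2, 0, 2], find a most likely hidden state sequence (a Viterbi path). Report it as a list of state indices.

t=0: δ = [4.688e-02, 9.375e-02, 1.875e-01]  (obs o_0=0)
t=1: δ = [2.344e-02, 5.859e-03, 2.930e-02]  ψ = [2, 1, 2]  (obs o_1=2)
t=2: δ = [3.296e-03, 3.296e-03, 4.578e-03]  ψ = [0, 0, 2]  (obs o_2=1)
t=3: δ = [6.180e-04, 3.090e-04, 7.153e-04]  ψ = [0, 0, 2]  (obs o_3=2)
t=4: δ = [1.159e-04, 5.794e-05, 1.118e-04]  ψ = [0, 0, 2]  (obs o_4=2)
t=5: δ = [5.431e-06, 1.629e-05, 3.492e-05]  ψ = [0, 0, 2]  (obs o_5=0)
t=6: δ = [4.366e-06, 1.091e-06, 5.457e-06]  ψ = [2, 2, 2]  (obs o_6=2)
backtrack: best end state = 2; path = [2, 2, 2, 2, 2, 2, 2]

path = [2, 2, 2, 2, 2, 2, 2]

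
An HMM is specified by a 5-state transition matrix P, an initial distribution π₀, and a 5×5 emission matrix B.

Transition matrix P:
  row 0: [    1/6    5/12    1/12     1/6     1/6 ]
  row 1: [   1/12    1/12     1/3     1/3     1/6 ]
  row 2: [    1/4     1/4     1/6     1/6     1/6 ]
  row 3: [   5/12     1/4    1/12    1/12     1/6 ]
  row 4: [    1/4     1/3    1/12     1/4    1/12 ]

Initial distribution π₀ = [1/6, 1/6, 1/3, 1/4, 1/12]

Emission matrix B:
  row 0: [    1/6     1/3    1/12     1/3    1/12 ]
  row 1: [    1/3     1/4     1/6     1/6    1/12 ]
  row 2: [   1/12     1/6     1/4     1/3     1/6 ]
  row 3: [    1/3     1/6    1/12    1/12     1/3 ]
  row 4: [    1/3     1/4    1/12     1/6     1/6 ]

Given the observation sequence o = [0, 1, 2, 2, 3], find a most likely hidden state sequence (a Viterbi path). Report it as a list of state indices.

t=0: δ = [2.778e-02, 5.556e-02, 2.778e-02, 8.333e-02, 2.778e-02]  (obs o_0=0)
t=1: δ = [1.157e-02, 5.208e-03, 3.086e-03, 3.086e-03, 3.472e-03]  ψ = [3, 3, 1, 1, 3]  (obs o_1=1)
t=2: δ = [1.608e-04, 8.038e-04, 4.340e-04, 1.608e-04, 1.608e-04]  ψ = [0, 0, 1, 0, 0]  (obs o_2=2)
t=3: δ = [9.042e-06, 1.808e-05, 6.698e-05, 2.233e-05, 1.116e-05]  ψ = [2, 2, 1, 1, 1]  (obs o_3=2)
t=4: δ = [5.582e-06, 2.791e-06, 3.721e-06, 9.303e-07, 1.861e-06]  ψ = [2, 2, 2, 2, 2]  (obs o_4=3)
backtrack: best end state = 0; path = [3, 0, 1, 2, 0]

path = [3, 0, 1, 2, 0]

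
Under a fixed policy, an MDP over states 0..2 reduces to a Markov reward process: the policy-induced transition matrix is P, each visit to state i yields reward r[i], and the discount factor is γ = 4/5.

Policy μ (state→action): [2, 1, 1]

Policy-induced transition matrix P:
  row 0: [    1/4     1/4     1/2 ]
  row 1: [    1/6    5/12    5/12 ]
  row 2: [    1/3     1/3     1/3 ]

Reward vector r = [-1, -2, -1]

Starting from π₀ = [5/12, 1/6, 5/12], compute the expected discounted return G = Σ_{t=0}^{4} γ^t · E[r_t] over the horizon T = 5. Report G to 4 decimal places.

G = -4.3072

t=0: π = [0.4167, 0.1667, 0.4167], E[r] = -1.1667, γ^t·E[r] = -1.166667, running G = -1.166667
t=1: π = [0.2708, 0.3125, 0.4167], E[r] = -1.3125, γ^t·E[r] = -1.050000, running G = -2.216667
t=2: π = [0.2587, 0.3368, 0.4045], E[r] = -1.3368, γ^t·E[r] = -0.855556, running G = -3.072222
t=3: π = [0.2556, 0.3398, 0.4045], E[r] = -1.3398, γ^t·E[r] = -0.686000, running G = -3.758222
t=4: π = [0.2554, 0.3404, 0.4043], E[r] = -1.3404, γ^t·E[r] = -0.549007, running G = -4.307230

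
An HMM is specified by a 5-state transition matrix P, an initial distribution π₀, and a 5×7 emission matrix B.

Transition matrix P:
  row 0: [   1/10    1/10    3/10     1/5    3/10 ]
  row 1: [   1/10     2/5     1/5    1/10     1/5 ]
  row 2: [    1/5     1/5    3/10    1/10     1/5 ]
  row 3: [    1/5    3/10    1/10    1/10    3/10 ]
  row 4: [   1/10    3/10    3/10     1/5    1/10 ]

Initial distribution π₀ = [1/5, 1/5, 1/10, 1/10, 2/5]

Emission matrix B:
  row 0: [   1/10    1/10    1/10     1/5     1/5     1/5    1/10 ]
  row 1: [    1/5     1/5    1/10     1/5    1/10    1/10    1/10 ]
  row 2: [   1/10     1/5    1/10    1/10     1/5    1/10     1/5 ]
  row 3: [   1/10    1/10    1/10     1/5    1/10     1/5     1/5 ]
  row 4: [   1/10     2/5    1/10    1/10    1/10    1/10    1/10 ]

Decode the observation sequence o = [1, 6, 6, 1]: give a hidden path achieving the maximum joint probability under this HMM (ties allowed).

t=0: δ = [2.000e-02, 4.000e-02, 2.000e-02, 1.000e-02, 1.600e-01]  (obs o_0=1)
t=1: δ = [1.600e-03, 4.800e-03, 9.600e-03, 6.400e-03, 1.600e-03]  ψ = [4, 4, 4, 4, 4]  (obs o_1=6)
t=2: δ = [1.920e-04, 1.920e-04, 5.760e-04, 1.920e-04, 1.920e-04]  ψ = [2, 1, 2, 2, 2]  (obs o_2=6)
t=3: δ = [1.152e-05, 2.304e-05, 3.456e-05, 5.760e-06, 4.608e-05]  ψ = [2, 2, 2, 2, 2]  (obs o_3=1)
backtrack: best end state = 4; path = [4, 2, 2, 4]

path = [4, 2, 2, 4]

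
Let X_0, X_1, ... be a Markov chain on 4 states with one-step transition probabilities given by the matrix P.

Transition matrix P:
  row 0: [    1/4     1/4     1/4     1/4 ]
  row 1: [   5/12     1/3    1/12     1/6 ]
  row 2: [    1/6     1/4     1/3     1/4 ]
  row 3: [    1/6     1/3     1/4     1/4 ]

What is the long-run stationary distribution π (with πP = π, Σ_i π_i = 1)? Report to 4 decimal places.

π = [0.2618, 0.2932, 0.2194, 0.2256]

Balance equations π_j = Σ_i π_i·P[i][j]:
  π_0 = 1/4·π_0 + 5/12·π_1 + 1/6·π_2 + 1/6·π_3
  π_1 = 1/4·π_0 + 1/3·π_1 + 1/4·π_2 + 1/3·π_3
  π_2 = 1/4·π_0 + 1/12·π_1 + 1/3·π_2 + 1/4·π_3
  normalize: π_0 + π_1 + π_2 + π_3 = 1
Solving the linear system gives exactly π = [383/1463, 39/133, 321/1463, 30/133].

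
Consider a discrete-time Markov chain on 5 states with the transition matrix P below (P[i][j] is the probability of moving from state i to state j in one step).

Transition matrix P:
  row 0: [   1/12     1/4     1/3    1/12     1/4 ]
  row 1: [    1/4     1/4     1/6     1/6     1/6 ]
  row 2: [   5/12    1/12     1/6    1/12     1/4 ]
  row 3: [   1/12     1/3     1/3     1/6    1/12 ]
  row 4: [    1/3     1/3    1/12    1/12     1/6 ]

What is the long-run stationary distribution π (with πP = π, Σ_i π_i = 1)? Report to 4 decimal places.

Balance equations π_j = Σ_i π_i·P[i][j]:
  π_0 = 1/12·π_0 + 1/4·π_1 + 5/12·π_2 + 1/12·π_3 + 1/3·π_4
  π_1 = 1/4·π_0 + 1/4·π_1 + 1/12·π_2 + 1/3·π_3 + 1/3·π_4
  π_2 = 1/3·π_0 + 1/6·π_1 + 1/6·π_2 + 1/3·π_3 + 1/12·π_4
  π_3 = 1/12·π_0 + 1/6·π_1 + 1/12·π_2 + 1/6·π_3 + 1/12·π_4
  normalize: π_0 + π_1 + π_2 + π_3 + π_4 = 1
Solving the linear system gives exactly π = [1139/4706, 2832/11765, 4931/23530, 1327/11765, 2293/11765].

π = [0.2420, 0.2407, 0.2096, 0.1128, 0.1949]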